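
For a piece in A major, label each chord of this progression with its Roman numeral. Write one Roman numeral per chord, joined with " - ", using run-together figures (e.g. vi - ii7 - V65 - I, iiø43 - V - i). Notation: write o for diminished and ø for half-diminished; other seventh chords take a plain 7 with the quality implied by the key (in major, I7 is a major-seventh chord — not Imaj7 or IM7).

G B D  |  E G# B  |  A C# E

G-B-D: major triad on G — chromatic; bVII (borrowed from the parallel minor).
E-G#-B has root E, degree 5 in A major, so V.
A-C#-E has root A, degree 1 in A major, so I.

bVII - V - I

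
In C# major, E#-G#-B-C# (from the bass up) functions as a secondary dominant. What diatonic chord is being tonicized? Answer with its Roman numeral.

The chord is a dominant seventh chord on C#.
A dominant resolves down a perfect fifth: C# → F#. In C# major, F# is scale degree 4, i.e. IV.

IV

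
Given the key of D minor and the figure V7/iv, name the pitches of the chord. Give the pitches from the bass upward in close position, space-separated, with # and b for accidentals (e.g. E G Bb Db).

V7/iv is a secondary dominant — the dominant seventh of iv. iv in D minor is G, so the applied chord's root is D, a perfect fifth above.
Building a dominant seventh chord on D gives D-F#-A-C.

D F# A C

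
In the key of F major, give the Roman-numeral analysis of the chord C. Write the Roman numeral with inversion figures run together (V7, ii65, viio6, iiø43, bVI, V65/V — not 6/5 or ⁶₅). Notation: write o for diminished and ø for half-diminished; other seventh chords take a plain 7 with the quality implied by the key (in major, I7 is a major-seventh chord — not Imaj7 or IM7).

Stacked in thirds the chord is C-E-G: a major triad on C.
C is scale degree 5 in F major, and a major triad on that degree is written V.

V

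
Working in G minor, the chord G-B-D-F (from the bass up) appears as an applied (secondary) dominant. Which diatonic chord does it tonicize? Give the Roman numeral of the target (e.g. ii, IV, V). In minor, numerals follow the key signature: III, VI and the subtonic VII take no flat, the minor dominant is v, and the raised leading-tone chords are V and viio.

iv

The chord is a dominant seventh chord on G.
A dominant resolves down a perfect fifth: G → C. In G minor, C is scale degree 4, i.e. iv.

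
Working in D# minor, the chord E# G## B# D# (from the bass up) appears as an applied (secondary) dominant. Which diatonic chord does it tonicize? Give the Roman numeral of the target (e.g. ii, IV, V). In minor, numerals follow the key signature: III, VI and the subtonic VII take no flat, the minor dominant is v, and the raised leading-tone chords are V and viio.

V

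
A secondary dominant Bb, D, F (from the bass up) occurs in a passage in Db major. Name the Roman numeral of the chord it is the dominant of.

ii

The chord is a major triad on Bb.
A dominant resolves down a perfect fifth: Bb → Eb. In Db major, Eb is scale degree 2, i.e. ii.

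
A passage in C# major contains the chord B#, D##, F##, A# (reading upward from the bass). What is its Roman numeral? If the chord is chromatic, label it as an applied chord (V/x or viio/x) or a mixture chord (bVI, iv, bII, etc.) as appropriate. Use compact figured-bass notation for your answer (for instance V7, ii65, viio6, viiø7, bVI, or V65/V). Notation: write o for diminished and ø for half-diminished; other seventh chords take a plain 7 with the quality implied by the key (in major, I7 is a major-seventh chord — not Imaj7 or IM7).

The pitches B#-D##-F##-A# form a dominant seventh chord rooted on B#.
B# is not a diatonic chord root with this quality in C# major, but it lies a perfect fifth above E# (iii), so the chord functions as an applied dominant of iii.

V7/iii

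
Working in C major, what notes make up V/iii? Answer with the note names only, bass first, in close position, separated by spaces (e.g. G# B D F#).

B D# F#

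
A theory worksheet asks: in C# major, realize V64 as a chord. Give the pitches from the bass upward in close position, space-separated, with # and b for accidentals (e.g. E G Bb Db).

In C# major, the dominant is G#, and the diatonic chord built there is a major triad.
Stacking thirds from G# gives G#-B#-D#.
The figured bass 64 indicates second inversion, placing the fifth (D#) in the bass: D#-G#-B#.

D# G# B#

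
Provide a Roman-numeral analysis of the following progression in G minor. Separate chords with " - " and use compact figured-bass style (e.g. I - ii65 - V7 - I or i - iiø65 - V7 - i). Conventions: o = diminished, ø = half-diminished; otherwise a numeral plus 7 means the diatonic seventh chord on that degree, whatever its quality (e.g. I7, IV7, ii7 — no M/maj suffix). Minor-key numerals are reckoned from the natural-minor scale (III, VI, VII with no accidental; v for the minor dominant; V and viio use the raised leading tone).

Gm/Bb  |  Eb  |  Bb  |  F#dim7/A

i6 - VI - III - viio65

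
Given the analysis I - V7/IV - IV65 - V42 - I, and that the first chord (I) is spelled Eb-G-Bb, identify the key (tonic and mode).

Eb major

The anchor chord is a major triad on Eb, labeled I.
If Eb is scale degree 1 and the mode makes that degree carry a major triad, the tonic is Eb and the mode is major.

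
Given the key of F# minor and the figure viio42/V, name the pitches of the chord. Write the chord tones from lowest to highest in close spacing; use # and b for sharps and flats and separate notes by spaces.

A B# D# F#

viio42/V is a secondary leading-tone chord. The target V is C# in F# minor; the applied chord is rooted a semitone below, on B#.
Building a fully diminished seventh chord on B# gives B#-D#-F#-A.
The figured bass 42 indicates third inversion, placing the seventh (A) in the bass: A-B#-D#-F#.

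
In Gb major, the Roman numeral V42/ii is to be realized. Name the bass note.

Db

The applied chord V42/ii is rooted on Eb: Eb-G-Bb-Db.
The figure 42 means third inversion — the seventh is in the bass.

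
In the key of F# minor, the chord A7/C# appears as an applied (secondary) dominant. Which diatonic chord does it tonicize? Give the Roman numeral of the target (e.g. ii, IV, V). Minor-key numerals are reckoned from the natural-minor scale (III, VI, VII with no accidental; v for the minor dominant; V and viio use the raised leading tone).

VI

The chord is a dominant seventh chord on A.
A dominant resolves down a perfect fifth: A → D. In F# minor, D is scale degree 6, i.e. VI.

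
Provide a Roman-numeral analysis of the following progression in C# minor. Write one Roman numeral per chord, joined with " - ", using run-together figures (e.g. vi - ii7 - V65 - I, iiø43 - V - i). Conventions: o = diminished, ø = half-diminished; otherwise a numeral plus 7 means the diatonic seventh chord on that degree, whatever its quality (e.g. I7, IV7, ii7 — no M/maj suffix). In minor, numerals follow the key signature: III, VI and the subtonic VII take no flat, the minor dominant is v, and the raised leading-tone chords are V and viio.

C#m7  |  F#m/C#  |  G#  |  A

i7 - iv64 - V - VI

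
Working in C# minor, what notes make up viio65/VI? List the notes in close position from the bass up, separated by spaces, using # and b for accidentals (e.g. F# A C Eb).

B D F G#

viio65/VI is a secondary leading-tone chord. The target VI is A in C# minor; the applied chord is rooted a semitone below, on G#.
Building a fully diminished seventh chord on G# gives G#-B-D-F.
With the 65 figure the chord is in first inversion; from the bass B upward in close position it reads B-D-F-G#.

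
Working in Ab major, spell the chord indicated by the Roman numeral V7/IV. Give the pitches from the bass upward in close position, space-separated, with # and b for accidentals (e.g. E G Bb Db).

Ab C Eb Gb

The slash means an applied dominant: we want the dominant of IV. In Ab major, IV is Db major, and its dominant is built on Ab.
Building a dominant seventh chord on Ab gives Ab-C-Eb-Gb.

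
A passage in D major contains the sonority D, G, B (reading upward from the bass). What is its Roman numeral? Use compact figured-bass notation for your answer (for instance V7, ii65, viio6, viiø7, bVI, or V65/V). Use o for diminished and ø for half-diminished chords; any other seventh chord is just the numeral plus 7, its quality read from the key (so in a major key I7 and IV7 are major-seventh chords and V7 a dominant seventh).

IV64

The pitches G-B-D form a major triad rooted on G.
G is scale degree 4 in D major, and a major triad on that degree is written IV.
With D in the bass the chord is in second inversion, so the figured bass is 64.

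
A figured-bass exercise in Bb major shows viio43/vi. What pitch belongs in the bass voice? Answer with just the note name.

The applied chord viio43/vi is rooted on F#: F#-A-C-Eb.
The figure 43 means second inversion — the fifth is in the bass.

C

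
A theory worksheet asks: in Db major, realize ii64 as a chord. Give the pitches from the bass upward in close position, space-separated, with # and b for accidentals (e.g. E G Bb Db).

Bb Eb Gb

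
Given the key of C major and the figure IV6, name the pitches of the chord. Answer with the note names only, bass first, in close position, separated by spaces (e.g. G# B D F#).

A C F

The numeral's case and figure indicate a major triad. In C major its root, scale degree 4, is F.
That chord is spelled F-A-C.
With the 6 figure the chord is in first inversion; from the bass A upward in close position it reads A-C-F.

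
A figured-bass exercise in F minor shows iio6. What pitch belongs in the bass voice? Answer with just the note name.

iio in F minor has root G; the chord is G-Bb-Db.
The figure 6 means first inversion — the third is in the bass.

Bb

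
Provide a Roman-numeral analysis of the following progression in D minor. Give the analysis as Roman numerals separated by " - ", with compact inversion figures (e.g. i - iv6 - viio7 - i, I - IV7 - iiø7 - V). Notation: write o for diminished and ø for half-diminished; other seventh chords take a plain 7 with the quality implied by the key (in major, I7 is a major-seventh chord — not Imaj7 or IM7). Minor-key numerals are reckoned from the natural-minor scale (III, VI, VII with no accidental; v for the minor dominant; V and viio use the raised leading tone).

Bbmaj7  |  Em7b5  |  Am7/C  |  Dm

VI7 - iiø7 - v65 - i

Bbmaj7: major seventh chord on Bb = scale degree 6 → VI7.
Em7b5: root E is the supertonic; half-diminished seventh chord there is iiø7.
Am7/C has root A, degree 5 in D minor, so v65.
Dm: root D is the tonic; minor triad there is i.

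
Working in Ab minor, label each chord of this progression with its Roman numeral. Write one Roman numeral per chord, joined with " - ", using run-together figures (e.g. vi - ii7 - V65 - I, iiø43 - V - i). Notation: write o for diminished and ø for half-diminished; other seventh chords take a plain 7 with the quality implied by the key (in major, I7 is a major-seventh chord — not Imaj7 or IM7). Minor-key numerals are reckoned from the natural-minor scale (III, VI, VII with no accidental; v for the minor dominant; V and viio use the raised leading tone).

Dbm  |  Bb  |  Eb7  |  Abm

Dbm has root Db, degree 4 in Ab minor, so iv.
Bb is the secondary dominant of V (major triad on Bb): V/V.
Eb7 has root Eb, degree 5 in Ab minor, so V7.
Abm has root Ab, degree 1 in Ab minor, so i.

iv - V/V - V7 - i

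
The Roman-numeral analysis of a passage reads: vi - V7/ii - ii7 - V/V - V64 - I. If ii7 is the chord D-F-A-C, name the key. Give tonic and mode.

The chord Dm7 is a minor seventh chord rooted on D; its label is ii7.
ii7 on D implies D is the supertonic; that puts the tonic at C, and the lowercase numeral fits major mode.

C major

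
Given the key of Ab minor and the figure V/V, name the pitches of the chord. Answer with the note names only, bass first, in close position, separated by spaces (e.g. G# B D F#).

Bb D F

V/V is a secondary dominant — the dominant triad of V. V in Ab minor is Eb, so the applied chord's root is Bb, a perfect fifth above.
Building a major triad on Bb gives Bb-D-F.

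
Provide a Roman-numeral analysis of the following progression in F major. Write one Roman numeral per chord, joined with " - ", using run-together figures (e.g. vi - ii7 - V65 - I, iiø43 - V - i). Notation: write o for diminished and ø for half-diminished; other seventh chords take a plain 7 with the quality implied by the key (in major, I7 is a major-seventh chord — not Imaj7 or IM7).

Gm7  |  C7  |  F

ii7 - V7 - I

Gm7: root G is the supertonic; minor seventh chord there is ii7.
C7: root C is the dominant; dominant seventh chord there is V7.
F: root F is the tonic; major triad there is I.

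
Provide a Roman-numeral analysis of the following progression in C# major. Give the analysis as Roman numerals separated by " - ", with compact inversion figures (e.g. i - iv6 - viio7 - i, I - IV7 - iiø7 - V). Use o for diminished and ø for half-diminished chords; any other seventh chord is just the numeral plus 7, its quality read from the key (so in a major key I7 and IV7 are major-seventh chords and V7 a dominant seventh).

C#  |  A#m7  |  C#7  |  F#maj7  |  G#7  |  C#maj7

I - vi7 - V7/IV - IV7 - V7 - I7

C# has root C#, degree 1 in C# major, so I.
A#m7 has root A#, degree 6 in C# major, so vi7.
C#7: chromatic; C# is V of IV, so V7/IV.
F#maj7 has root F#, degree 4 in C# major, so IV7.
G#7: root G# is the dominant; dominant seventh chord there is V7.
C#maj7: major seventh chord on C# = scale degree 1 → I7.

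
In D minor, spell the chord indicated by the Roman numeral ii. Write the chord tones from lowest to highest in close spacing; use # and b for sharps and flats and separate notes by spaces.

E G B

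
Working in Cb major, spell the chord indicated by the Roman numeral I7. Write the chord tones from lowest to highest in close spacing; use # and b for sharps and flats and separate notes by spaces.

In Cb major, the first degree is Cb, and the diatonic chord built there is a major seventh chord.
Stacking thirds from Cb gives Cb-Eb-Gb-Bb.

Cb Eb Gb Bb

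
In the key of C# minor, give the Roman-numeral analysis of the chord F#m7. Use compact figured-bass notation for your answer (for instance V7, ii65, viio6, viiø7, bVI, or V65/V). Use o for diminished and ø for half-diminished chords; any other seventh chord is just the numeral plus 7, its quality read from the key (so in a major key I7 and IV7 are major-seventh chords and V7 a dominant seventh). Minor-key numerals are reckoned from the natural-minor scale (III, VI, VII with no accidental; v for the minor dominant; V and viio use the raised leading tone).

iv7

The pitches F#-A-C#-E form a minor seventh chord rooted on F#.
F# is scale degree 4 in C# minor, and a minor seventh chord on that degree is written iv7.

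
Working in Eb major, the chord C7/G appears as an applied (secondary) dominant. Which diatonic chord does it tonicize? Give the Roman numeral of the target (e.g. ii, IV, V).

ii

The chord is a dominant seventh chord on C.
A dominant resolves down a perfect fifth: C → F. In Eb major, F is scale degree 2, i.e. ii.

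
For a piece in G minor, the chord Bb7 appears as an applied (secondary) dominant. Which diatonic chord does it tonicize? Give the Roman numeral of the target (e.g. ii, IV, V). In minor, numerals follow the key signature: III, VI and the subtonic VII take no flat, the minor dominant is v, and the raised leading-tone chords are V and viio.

The chord is a dominant seventh chord on Bb.
A dominant resolves down a perfect fifth: Bb → Eb. In G minor, Eb is scale degree 6, i.e. VI.

VI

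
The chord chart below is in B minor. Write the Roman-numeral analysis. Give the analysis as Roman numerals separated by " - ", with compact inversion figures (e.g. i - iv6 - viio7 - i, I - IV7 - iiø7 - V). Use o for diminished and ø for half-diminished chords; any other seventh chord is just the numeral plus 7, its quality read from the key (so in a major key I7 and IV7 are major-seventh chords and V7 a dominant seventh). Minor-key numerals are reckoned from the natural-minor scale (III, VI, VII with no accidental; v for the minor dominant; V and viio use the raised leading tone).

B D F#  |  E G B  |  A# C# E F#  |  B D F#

i - iv - V65 - i

B-D-F#: minor triad on B = scale degree 1 → i.
E-G-B: minor triad on E = scale degree 4 → iv.
A#-C#-E-F#: root F# is the dominant; dominant seventh chord there is V65.
B-D-F# has root B, degree 1 in B minor, so i.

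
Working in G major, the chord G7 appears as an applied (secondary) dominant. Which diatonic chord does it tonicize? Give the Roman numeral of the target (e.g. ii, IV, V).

IV

The chord is a dominant seventh chord on G.
A dominant resolves down a perfect fifth: G → C. In G major, C is scale degree 4, i.e. IV.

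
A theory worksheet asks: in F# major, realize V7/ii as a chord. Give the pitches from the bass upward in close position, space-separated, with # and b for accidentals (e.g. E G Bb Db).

D# F## A# C#

The slash means an applied dominant: we want the dominant of ii. In F# major, ii is G# minor, and its dominant is built on D#.
Building a dominant seventh chord on D# gives D#-F##-A#-C#.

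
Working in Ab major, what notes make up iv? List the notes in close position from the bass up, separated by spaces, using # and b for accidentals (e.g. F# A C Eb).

iv is the minor subdominant, borrowed from the parallel minor. In Ab major that root is Db.
So the chord is Db-Fb-Ab, a minor triad.

Db Fb Ab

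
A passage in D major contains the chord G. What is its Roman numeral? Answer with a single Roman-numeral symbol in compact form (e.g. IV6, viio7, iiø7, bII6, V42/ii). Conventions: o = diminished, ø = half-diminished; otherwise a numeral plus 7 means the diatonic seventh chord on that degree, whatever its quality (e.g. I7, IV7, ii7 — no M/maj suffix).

IV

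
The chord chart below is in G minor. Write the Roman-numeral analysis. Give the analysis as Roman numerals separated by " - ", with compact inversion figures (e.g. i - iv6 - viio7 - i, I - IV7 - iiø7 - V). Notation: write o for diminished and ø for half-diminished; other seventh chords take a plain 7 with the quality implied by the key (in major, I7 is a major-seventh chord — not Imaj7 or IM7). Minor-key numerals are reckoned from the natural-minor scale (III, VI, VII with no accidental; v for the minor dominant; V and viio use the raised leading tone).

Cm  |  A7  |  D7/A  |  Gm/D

iv - V7/V - V43 - i64

Cm: root C is the subdominant; minor triad there is iv.
A7: a dominant seventh chord on A, the applied dominant of V → V7/V.
D7/A: root D is the dominant; dominant seventh chord there is V43.
Gm/D: minor triad on G = scale degree 1 → i64.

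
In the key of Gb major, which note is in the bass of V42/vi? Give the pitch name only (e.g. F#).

The applied chord V42/vi is rooted on Bb: Bb-D-F-Ab.
The figure 42 means third inversion — the seventh is in the bass.

Ab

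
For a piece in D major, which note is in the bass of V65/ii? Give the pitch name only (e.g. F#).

D#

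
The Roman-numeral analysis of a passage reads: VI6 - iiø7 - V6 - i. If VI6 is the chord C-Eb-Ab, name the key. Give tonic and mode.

VI6 is given as C-Eb-Ab — a major triad with root Ab.
Counting down 5 scale steps from Ab places the tonic on C; a major triad on degree 6 is diatonic only in minor.

C minor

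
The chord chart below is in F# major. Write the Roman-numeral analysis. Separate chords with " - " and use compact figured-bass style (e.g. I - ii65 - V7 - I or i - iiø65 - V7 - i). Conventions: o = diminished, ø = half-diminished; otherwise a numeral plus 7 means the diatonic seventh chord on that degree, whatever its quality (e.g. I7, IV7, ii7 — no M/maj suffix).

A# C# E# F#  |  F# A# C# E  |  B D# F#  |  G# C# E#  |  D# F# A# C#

I65 - V7/IV - IV - V64 - vi7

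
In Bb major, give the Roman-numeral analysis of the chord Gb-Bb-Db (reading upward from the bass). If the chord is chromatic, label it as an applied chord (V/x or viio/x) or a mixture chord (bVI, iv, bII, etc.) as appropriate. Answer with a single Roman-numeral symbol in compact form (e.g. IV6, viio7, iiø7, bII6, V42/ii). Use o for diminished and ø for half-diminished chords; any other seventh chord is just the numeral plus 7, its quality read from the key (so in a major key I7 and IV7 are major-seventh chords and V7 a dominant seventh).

bVI

The pitches Gb-Bb-Db form a major triad rooted on Gb.
Gb is the lowered sixth degree of Bb major (diatonic 6 would be G). This is a major triad on the lowered sixth degree, borrowed from the parallel minor.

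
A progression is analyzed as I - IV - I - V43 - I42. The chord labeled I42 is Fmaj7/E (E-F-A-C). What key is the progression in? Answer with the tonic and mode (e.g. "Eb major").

F major

The chord Fmaj7/E is a major seventh chord rooted on F; its label is I42.
If F is scale degree 1 and the mode makes that degree carry a major seventh chord, the tonic is F and the mode is major.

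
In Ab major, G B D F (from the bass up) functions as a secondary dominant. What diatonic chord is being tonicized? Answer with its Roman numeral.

iii

The chord is a dominant seventh chord on G.
A dominant resolves down a perfect fifth: G → C. In Ab major, C is scale degree 3, i.e. iii.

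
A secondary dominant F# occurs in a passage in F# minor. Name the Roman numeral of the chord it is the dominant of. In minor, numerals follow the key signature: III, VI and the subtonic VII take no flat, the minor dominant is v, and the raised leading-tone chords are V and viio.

The chord is a major triad on F#.
A dominant resolves down a perfect fifth: F# → B. In F# minor, B is scale degree 4, i.e. iv.

iv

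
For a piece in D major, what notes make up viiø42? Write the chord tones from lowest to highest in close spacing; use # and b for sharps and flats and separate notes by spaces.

The numeral's case and figure indicate a half-diminished seventh chord. In D major its root, the leading tone, is C#.
That chord is spelled C#-E-G-B.
The figured bass 42 indicates third inversion, placing the seventh (B) in the bass: B-C#-E-G.

B C# E G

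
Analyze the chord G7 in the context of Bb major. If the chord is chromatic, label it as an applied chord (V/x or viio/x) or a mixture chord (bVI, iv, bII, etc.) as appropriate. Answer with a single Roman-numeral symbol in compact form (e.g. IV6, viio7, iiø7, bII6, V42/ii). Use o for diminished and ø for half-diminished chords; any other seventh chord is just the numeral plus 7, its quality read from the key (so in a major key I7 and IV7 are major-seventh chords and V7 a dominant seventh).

Stacked in thirds the chord is G-B-D-F: a dominant seventh chord on G.
G is not a diatonic chord root with this quality in Bb major, but it lies a perfect fifth above C (ii), so the chord functions as an applied dominant of ii.

V7/ii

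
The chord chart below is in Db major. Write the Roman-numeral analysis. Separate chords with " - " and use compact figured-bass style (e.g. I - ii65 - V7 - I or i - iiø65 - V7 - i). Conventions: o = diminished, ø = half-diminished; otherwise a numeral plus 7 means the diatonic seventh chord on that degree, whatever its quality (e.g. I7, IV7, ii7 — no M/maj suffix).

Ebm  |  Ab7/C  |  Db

ii - V65 - I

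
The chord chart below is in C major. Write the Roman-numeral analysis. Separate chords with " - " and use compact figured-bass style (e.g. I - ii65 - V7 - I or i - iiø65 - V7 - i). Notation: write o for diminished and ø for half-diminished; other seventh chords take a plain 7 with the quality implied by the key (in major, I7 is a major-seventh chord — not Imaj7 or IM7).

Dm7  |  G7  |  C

ii7 - V7 - I

Dm7: minor seventh chord on D = scale degree 2 → ii7.
G7: dominant seventh chord on G = scale degree 5 → V7.
C has root C, degree 1 in C major, so I.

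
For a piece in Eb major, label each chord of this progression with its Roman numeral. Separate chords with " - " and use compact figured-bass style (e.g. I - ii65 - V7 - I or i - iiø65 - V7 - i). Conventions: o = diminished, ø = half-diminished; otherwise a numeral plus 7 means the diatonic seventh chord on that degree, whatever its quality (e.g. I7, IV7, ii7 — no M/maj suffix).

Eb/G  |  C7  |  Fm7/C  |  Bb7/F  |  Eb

I6 - V7/ii - ii43 - V43 - I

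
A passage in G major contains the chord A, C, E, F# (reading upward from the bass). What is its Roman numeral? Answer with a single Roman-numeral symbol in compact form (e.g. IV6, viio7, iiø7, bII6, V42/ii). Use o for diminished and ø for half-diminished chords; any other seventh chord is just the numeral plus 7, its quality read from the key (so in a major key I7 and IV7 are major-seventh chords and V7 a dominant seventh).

The pitches F#-A-C-E form a half-diminished seventh chord rooted on F#.
In G major, F# is the leading tone; the diatonic half-diminished seventh chord there is viiø7.
With A in the bass the chord is in first inversion, so the figured bass is 65.

viiø65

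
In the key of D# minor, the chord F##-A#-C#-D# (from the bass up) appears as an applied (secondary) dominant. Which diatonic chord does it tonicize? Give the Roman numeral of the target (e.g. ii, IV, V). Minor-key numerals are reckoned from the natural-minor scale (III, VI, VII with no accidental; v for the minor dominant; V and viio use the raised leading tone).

iv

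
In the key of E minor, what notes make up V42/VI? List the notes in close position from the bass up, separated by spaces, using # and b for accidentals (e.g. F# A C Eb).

V42/VI is a secondary dominant — the dominant seventh of VI. VI in E minor is C, so the applied chord's root is G, a perfect fifth above.
Building a dominant seventh chord on G gives G-B-D-F.
With the 42 figure the chord is in third inversion; from the bass F upward in close position it reads F-G-B-D.

F G B D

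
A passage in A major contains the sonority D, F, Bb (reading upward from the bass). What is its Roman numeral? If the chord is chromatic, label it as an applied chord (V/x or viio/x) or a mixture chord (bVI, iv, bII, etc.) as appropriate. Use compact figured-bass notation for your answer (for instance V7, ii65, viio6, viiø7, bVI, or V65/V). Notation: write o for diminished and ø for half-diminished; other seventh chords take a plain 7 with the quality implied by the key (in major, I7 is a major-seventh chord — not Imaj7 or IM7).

Stacked in thirds the chord is Bb-D-F: a major triad on Bb.
Bb is the lowered second degree of A major (diatonic 2 would be B). This is the Neapolitan sixth — a major triad on the lowered second degree, here in its customary first inversion.
With D in the bass the chord is in first inversion, so the figured bass is 6.

bII6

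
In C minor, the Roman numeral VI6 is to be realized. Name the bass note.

C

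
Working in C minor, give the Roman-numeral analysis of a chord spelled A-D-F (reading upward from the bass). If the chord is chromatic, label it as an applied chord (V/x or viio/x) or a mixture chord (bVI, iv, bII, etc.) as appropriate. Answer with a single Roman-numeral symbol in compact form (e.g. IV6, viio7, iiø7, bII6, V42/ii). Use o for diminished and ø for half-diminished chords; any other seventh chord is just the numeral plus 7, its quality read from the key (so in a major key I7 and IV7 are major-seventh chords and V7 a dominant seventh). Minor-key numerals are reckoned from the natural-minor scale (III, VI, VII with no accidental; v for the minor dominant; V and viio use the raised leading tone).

ii64

Stacked in thirds the chord is D-F-A: a minor triad on D.
D is the second degree of C minor. This is the minor supertonic, borrowed from the parallel major (the Dorian ii).
With A in the bass the chord is in second inversion, so the figured bass is 64.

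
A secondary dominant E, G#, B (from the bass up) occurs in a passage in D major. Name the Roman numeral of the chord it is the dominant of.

The chord is a major triad on E.
A dominant resolves down a perfect fifth: E → A. In D major, A is scale degree 5, i.e. V.

V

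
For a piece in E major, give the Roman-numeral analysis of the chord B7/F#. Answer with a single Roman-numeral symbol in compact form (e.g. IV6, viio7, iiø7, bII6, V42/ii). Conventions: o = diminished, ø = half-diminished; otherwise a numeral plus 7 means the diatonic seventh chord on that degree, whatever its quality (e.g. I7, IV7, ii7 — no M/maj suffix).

The pitches B-D#-F#-A form a dominant seventh chord rooted on B.
B is scale degree 5 in E major, and a dominant seventh chord on that degree is written V7.
With F# in the bass the chord is in second inversion, so the figured bass is 43.

V43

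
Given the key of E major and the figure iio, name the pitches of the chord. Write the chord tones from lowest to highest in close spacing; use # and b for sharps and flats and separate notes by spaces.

Scale degree 2 in E major is F#; here the chord built on it is altered to a diminished triad. iio is the diminished supertonic triad, borrowed from the parallel minor.
So the chord is F#-A-C, a diminished triad.

F# A C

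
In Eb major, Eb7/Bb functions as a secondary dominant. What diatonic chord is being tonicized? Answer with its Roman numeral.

IV

The chord is a dominant seventh chord on Eb.
A dominant resolves down a perfect fifth: Eb → Ab. In Eb major, Ab is scale degree 4, i.e. IV.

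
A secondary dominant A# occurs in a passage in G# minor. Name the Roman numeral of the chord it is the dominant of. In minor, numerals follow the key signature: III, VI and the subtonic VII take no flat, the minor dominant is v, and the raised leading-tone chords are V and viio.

V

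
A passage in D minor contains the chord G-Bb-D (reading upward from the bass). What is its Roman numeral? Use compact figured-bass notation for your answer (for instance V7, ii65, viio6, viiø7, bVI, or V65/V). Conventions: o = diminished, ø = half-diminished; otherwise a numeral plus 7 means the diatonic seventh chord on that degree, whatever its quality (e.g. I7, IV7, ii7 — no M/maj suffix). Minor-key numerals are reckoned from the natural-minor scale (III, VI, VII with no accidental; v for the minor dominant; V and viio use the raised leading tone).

iv

The pitches G-Bb-D form a minor triad rooted on G.
In D minor, G is the subdominant; the diatonic minor triad there is iv.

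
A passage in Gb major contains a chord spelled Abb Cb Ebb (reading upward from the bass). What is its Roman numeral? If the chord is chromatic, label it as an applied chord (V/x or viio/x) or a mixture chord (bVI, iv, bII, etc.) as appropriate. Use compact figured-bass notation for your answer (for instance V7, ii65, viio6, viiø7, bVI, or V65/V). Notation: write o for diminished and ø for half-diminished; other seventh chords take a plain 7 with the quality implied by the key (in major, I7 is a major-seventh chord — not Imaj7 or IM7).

bII

The pitches Abb-Cb-Ebb form a major triad rooted on Abb.
Abb is the lowered second degree of Gb major (diatonic 2 would be Ab). This is the Neapolitan chord — a major triad on the lowered second degree.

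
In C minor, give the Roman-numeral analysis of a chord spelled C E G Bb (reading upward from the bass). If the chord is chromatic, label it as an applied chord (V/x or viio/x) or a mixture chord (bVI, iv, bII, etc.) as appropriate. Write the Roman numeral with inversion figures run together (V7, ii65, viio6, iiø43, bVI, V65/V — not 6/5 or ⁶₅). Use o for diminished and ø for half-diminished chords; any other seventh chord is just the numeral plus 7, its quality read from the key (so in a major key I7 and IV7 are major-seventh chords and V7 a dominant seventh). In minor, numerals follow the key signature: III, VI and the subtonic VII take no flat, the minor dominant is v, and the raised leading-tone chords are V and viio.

V7/iv

The pitches C-E-G-Bb form a dominant seventh chord rooted on C.
C is not a diatonic chord root with this quality in C minor, but it lies a perfect fifth above F (iv), so the chord functions as an applied dominant of iv.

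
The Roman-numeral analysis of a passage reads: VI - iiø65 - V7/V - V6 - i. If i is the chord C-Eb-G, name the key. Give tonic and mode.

The chord Cm is a minor triad rooted on C; its label is i.
If C is scale degree 1 and the mode makes that degree carry a minor triad, the tonic is C and the mode is minor.

C minor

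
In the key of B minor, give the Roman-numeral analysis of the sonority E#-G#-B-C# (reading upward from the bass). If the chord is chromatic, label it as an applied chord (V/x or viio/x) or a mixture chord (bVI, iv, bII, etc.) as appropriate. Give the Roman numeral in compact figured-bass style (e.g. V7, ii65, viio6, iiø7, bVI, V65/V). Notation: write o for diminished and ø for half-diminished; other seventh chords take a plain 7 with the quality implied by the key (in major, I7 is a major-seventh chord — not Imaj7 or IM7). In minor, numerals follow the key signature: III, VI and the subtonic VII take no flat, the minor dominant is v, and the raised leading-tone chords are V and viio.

V65/V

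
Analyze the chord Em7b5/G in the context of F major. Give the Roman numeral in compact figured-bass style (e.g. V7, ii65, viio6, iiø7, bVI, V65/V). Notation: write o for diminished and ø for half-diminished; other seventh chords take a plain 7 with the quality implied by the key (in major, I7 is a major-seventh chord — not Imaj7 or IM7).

viiø65

The pitches E-G-Bb-D form a half-diminished seventh chord rooted on E.
In F major, E is the leading tone; the diatonic half-diminished seventh chord there is viiø7.
With G in the bass the chord is in first inversion, so the figured bass is 65.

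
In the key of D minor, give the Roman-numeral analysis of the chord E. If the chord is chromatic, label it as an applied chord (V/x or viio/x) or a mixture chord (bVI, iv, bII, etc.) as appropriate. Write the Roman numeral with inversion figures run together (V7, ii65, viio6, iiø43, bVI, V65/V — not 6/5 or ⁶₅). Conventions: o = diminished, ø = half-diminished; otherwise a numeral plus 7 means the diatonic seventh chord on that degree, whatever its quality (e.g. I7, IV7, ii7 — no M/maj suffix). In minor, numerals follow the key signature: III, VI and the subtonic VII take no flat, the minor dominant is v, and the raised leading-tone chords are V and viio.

V/V

The pitches E-G#-B form a major triad rooted on E.
E is not a diatonic chord root with this quality in D minor, but it lies a perfect fifth above A (V), so the chord functions as an applied dominant of V.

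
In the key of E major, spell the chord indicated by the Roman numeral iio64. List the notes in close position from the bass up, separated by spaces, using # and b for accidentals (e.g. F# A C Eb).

iio64 is the diminished supertonic triad, borrowed from the parallel minor. In E major that root is F#.
So the chord is F#-A-C.
The figured bass 64 indicates second inversion, placing the fifth (C) in the bass: C-F#-A.

C F# A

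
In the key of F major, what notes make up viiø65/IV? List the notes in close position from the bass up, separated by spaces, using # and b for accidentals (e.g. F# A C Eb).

C Eb G A

viiø65/IV is a secondary leading-tone chord. The target IV is Bb in F major; the applied chord is rooted a semitone below, on A.
Building a half-diminished seventh chord on A gives A-C-Eb-G.
With the 65 figure the chord is in first inversion; from the bass C upward in close position it reads C-Eb-G-A.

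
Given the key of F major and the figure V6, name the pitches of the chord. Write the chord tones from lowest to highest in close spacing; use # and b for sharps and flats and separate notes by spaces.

E G C

In F major, the dominant is C, and the diatonic chord built there is a major triad.
Stacking thirds from C gives C-E-G.
The figured bass 6 indicates first inversion, placing the third (E) in the bass: E-G-C.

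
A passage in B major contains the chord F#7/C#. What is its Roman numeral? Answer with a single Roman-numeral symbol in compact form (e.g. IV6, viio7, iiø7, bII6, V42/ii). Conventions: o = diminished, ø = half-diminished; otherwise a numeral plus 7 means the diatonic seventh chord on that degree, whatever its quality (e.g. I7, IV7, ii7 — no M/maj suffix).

V43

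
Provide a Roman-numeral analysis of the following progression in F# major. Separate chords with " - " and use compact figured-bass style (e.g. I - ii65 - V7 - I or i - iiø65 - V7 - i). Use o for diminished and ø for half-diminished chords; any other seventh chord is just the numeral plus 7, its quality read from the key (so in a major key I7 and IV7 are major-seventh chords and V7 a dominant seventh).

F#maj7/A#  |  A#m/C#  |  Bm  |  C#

I65 - iii6 - iv - V

F#maj7/A#: root F# is the tonic; major seventh chord there is I65.
A#m/C#: root A# is the mediant; minor triad there is iii6.
Bm: minor triad on B — chromatic; iv (borrowed from the parallel minor).
C#: root C# is the dominant; major triad there is V.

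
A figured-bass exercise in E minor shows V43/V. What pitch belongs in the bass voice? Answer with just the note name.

C#

The applied chord V43/V is rooted on F#: F#-A#-C#-E.
The figure 43 means second inversion — the fifth is in the bass.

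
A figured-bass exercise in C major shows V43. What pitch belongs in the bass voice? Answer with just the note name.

D

V in C major has root G; the chord is G-B-D-F.
The figure 43 means second inversion — the fifth is in the bass.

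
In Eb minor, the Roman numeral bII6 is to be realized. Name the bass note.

bII in Eb minor has root Fb; the chord is Fb-Ab-Cb.
The figure 6 means first inversion — the third is in the bass.

Ab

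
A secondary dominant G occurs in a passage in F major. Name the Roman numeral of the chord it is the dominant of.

V

The chord is a major triad on G.
A dominant resolves down a perfect fifth: G → C. In F major, C is scale degree 5, i.e. V.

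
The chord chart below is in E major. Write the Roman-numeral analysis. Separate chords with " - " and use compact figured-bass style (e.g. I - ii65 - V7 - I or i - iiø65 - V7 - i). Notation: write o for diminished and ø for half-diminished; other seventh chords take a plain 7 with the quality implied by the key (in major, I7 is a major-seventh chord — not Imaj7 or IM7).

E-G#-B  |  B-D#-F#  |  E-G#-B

I - V - I

E-G#-B: root E is the tonic; major triad there is I.
B-D#-F#: root B is the dominant; major triad there is V.
E-G#-B: root E is the tonic; major triad there is I.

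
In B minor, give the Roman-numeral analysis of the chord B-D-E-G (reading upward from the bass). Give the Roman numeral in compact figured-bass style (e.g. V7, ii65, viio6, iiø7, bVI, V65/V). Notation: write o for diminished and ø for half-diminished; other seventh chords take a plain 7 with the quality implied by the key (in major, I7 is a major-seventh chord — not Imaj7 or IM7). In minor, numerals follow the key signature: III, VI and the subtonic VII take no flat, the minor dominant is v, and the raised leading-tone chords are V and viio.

Stacked in thirds the chord is E-G-B-D: a minor seventh chord on E.
E is scale degree 4 in B minor, and a minor seventh chord on that degree is written iv7.
With B in the bass the chord is in second inversion, so the figured bass is 43.

iv43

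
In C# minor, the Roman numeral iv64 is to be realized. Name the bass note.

iv in C# minor has root F#; the chord is F#-A-C#.
The figure 64 means second inversion — the fifth is in the bass.

C#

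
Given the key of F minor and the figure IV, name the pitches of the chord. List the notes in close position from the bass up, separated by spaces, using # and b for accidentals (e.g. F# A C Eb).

IV is the major subdominant, borrowed from the parallel major. In F minor that root is Bb.
So the chord is Bb-D-F.

Bb D F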